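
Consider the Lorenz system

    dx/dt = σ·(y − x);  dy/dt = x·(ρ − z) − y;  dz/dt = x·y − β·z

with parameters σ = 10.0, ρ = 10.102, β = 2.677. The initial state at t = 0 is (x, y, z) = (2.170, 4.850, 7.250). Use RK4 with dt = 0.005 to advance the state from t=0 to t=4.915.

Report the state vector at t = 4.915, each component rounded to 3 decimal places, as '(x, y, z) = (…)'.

t=0.000: state=(2.170, 4.850, 7.250)
step 1 (dt=0.005): k1=(26.800, 1.339, -8.884), k2=(26.163, 1.576, -8.492), k3=(26.185, 1.569, -8.501), k4=(25.569, 1.802, -8.117); state += dt/6·(k1+2k2+2k3+k4)
t=0.005: state=(2.301, 4.858, 7.208)
t=0.010: state=(2.426, 4.868, 7.169)
t=0.015: state=(2.545, 4.880, 7.134)
continuing one RK4 step at a time; state shown every 40 steps (Δt=0.2):
t=0.200: state=(5.120, 6.061, 7.675)
t=0.400: state=(6.143, 6.096, 10.206)
t=0.600: state=(5.131, 4.408, 10.566)
t=0.800: state=(4.087, 3.854, 8.950)
t=1.000: state=(4.198, 4.501, 7.842)
t=1.200: state=(5.049, 5.508, 8.240)
t=1.400: state=(5.612, 5.631, 9.613)
t=1.600: state=(5.151, 4.767, 9.988)
t=1.800: state=(4.514, 4.333, 9.143)
t=2.000: state=(4.508, 4.664, 8.433)
t=2.200: state=(4.980, 5.239, 8.609)
t=2.400: state=(5.308, 5.334, 9.349)
t=2.600: state=(5.089, 4.888, 9.609)
t=2.800: state=(4.724, 4.606, 9.173)
t=3.000: state=(4.691, 4.770, 8.746)
t=3.200: state=(4.949, 5.094, 8.819)
t=3.400: state=(5.139, 5.162, 9.220)
t=3.600: state=(5.035, 4.928, 9.387)
t=3.800: state=(4.830, 4.757, 9.163)
t=4.000: state=(4.797, 4.836, 8.914)
t=4.200: state=(4.936, 5.017, 8.939)
t=4.400: state=(5.047, 5.063, 9.157)
t=4.600: state=(4.997, 4.941, 9.260)
t=4.800: state=(4.883, 4.840, 9.146)
t=4.915: state=(4.853, 4.845, 9.052)

(x, y, z) = (4.853, 4.845, 9.052)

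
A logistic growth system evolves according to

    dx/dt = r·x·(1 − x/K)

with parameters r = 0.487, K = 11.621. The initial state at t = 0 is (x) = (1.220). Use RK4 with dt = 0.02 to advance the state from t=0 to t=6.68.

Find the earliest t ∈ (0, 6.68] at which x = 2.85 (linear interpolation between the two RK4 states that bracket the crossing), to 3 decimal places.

t = 2.092

t=0.000: state=(1.220)
step 1 (dt=0.02): k1=(0.532), k2=(0.534), k3=(0.534), k4=(0.536); state += dt/6·(k1+2k2+2k3+k4)
t=0.020: state=(1.231)
t=0.040: state=(1.241)
t=0.060: state=(1.252)
continuing one RK4 step at a time; state shown every 25 steps (Δt=0.5):
t=0.500: state=(1.513)
t=1.000: state=(1.863)
t=1.500: state=(2.276)
t=2.000: state=(2.754)
t=2.080: state=(2.837)
next step: t=2.100: state=(2.858) — x has crossed 2.85
linear interpolation between t=2.080 (2.83720) and t=2.100 (2.85814) → t≈2.092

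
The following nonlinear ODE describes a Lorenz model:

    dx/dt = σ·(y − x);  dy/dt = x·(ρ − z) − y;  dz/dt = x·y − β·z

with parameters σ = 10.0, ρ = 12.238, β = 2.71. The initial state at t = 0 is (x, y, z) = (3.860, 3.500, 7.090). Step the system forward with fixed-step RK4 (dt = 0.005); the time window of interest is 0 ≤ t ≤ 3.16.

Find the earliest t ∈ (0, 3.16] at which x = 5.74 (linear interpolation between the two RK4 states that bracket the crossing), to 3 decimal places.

t=0.000: state=(3.860, 3.500, 7.090)
step 1 (dt=0.005): k1=(-3.600, 16.371, -5.704), k2=(-3.101, 16.339, -5.539), k3=(-3.114, 16.344, -5.536), k4=(-2.627, 16.316, -5.369); state += dt/6·(k1+2k2+2k3+k4)
t=0.005: state=(3.844, 3.582, 7.062)
t=0.010: state=(3.834, 3.663, 7.036)
t=0.015: state=(3.827, 3.745, 7.012)
continuing one RK4 step at a time; state shown every 40 steps (Δt=0.2):
t=0.200: state=(5.473, 6.929, 7.874)
t=0.215: state=(5.694, 7.178, 8.140)
next step: t=0.220: state=(5.768, 7.258, 8.236) — x has crossed 5.74
linear interpolation between t=0.215 (5.69402) and t=0.220 (5.76836) → t≈0.218

t = 0.218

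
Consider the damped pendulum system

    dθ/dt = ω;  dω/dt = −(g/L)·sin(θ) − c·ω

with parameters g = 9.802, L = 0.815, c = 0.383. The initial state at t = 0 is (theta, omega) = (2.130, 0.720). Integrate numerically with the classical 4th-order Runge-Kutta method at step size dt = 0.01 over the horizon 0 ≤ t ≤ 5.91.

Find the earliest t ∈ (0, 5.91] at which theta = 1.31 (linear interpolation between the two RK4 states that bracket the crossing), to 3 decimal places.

t=0.000: state=(2.130, 0.720)
step 1 (dt=0.01): k1=(0.720, -10.471), k2=(0.668, -10.428), k3=(0.668, -10.429), k4=(0.616, -10.388); state += dt/6·(k1+2k2+2k3+k4)
t=0.010: state=(2.137, 0.616)
t=0.020: state=(2.142, 0.512)
t=0.030: state=(2.147, 0.409)
continuing one RK4 step at a time; state shown every 20 steps (Δt=0.2):
t=0.200: state=(2.072, -1.291)
t=0.400: state=(1.606, -3.387)
t=0.470: state=(1.343, -4.122)
next step: t=0.480: state=(1.302, -4.223) — theta has crossed 1.31
linear interpolation between t=0.470 (1.34331) and t=0.480 (1.30158) → t≈0.478

t = 0.478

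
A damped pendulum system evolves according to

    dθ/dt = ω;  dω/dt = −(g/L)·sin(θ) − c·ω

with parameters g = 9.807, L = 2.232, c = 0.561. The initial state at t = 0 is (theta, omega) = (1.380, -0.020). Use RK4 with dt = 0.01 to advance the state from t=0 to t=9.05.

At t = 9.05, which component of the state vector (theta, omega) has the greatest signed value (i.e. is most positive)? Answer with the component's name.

t=0.000: state=(1.380, -0.020)
step 1 (dt=0.01): k1=(-0.020, -4.303), k2=(-0.042, -4.291), k3=(-0.041, -4.291), k4=(-0.063, -4.278); state += dt/6·(k1+2k2+2k3+k4)
t=0.010: state=(1.380, -0.063)
t=0.020: state=(1.379, -0.106)
t=0.030: state=(1.377, -0.148)
continuing one RK4 step at a time; state shown every 50 steps (Δt=0.5):
t=0.500: state=(0.892, -1.780)
t=1.000: state=(-0.140, -1.990)
t=1.500: state=(-0.803, -0.520)
t=2.000: state=(-0.663, 0.969)
t=2.500: state=(-0.020, 1.364)
t=3.000: state=(0.483, 0.506)
t=3.500: state=(0.455, -0.557)
t=4.000: state=(0.049, -0.904)
t=4.500: state=(-0.300, -0.387)
t=5.000: state=(-0.305, 0.333)
t=5.500: state=(-0.046, 0.594)
t=6.000: state=(0.189, 0.276)
t=6.500: state=(0.203, -0.203)
t=7.000: state=(0.037, -0.390)
t=7.500: state=(-0.121, -0.191)
t=8.000: state=(-0.134, 0.125)
t=8.500: state=(-0.028, 0.255)
t=9.000: state=(0.077, 0.131)
t=9.050: state=(0.083, 0.110)
compare at T: theta=0.083, omega=0.110

largest component: omega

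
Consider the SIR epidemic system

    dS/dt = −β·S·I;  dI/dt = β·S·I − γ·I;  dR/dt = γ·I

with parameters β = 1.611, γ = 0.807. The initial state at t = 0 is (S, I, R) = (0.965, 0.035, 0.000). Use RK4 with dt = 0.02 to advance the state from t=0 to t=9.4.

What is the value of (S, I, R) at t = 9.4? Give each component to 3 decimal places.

t=0.000: state=(0.965, 0.035, 0.000)
step 1 (dt=0.02): k1=(-0.054, 0.026, 0.028), k2=(-0.055, 0.026, 0.028), k3=(-0.055, 0.026, 0.028), k4=(-0.055, 0.026, 0.029); state += dt/6·(k1+2k2+2k3+k4)
t=0.020: state=(0.964, 0.036, 0.001)
t=0.040: state=(0.963, 0.036, 0.001)
t=0.060: state=(0.962, 0.037, 0.002)
continuing one RK4 step at a time; state shown every 25 steps (Δt=0.5):
t=0.500: state=(0.933, 0.050, 0.017)
t=1.000: state=(0.889, 0.070, 0.041)
t=1.500: state=(0.832, 0.094, 0.074)
t=2.000: state=(0.764, 0.119, 0.117)
t=2.500: state=(0.688, 0.143, 0.170)
t=3.000: state=(0.608, 0.161, 0.231)
t=3.500: state=(0.532, 0.170, 0.298)
t=4.000: state=(0.464, 0.169, 0.367)
t=4.500: state=(0.406, 0.160, 0.434)
t=5.000: state=(0.359, 0.146, 0.495)
t=5.500: state=(0.321, 0.128, 0.551)
t=6.000: state=(0.292, 0.109, 0.599)
t=6.500: state=(0.269, 0.092, 0.639)
t=7.000: state=(0.252, 0.075, 0.673)
t=7.500: state=(0.239, 0.061, 0.700)
t=8.000: state=(0.228, 0.049, 0.722)
t=8.500: state=(0.220, 0.040, 0.740)
t=9.000: state=(0.214, 0.031, 0.755)
t=9.400: state=(0.210, 0.026, 0.764)

(S, I, R) = (0.210, 0.026, 0.764)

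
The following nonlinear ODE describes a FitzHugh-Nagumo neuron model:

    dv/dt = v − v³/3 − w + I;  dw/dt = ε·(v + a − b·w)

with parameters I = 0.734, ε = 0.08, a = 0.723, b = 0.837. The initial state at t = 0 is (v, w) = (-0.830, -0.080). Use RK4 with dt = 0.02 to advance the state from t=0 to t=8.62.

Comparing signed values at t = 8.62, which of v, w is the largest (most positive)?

t=0.000: state=(-0.830, -0.080)
step 1 (dt=0.02): k1=(0.175, -0.003), k2=(0.175, -0.003), k3=(0.175, -0.003), k4=(0.176, -0.003); state += dt/6·(k1+2k2+2k3+k4)
t=0.020: state=(-0.826, -0.080)
t=0.040: state=(-0.823, -0.080)
t=0.060: state=(-0.819, -0.080)
continuing one RK4 step at a time; state shown every 25 steps (Δt=0.5):
t=0.500: state=(-0.734, -0.080)
t=1.000: state=(-0.615, -0.075)
t=1.500: state=(-0.455, -0.066)
t=2.000: state=(-0.225, -0.049)
t=2.500: state=(0.129, -0.021)
t=3.000: state=(0.674, 0.023)
t=3.500: state=(1.329, 0.091)
t=4.000: state=(1.756, 0.178)
t=4.500: state=(1.891, 0.273)
t=5.000: state=(1.902, 0.367)
t=5.500: state=(1.880, 0.458)
t=6.000: state=(1.848, 0.545)
t=6.500: state=(1.814, 0.627)
t=7.000: state=(1.779, 0.706)
t=7.500: state=(1.744, 0.780)
t=8.000: state=(1.709, 0.851)
t=8.500: state=(1.673, 0.918)
t=8.620: state=(1.664, 0.933)
compare at T: v=1.664, w=0.933

largest component: v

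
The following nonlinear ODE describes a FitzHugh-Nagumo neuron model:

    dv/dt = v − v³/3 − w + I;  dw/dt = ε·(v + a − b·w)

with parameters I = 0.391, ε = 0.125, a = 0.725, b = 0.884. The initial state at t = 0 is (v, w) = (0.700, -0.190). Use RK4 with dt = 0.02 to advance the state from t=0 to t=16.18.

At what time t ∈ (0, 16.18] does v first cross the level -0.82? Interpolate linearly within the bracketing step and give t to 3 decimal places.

t = 10.382

t=0.000: state=(0.700, -0.190)
step 1 (dt=0.02): k1=(1.167, 0.199), k2=(1.171, 0.200), k3=(1.171, 0.200), k4=(1.174, 0.202); state += dt/6·(k1+2k2+2k3+k4)
t=0.020: state=(0.723, -0.186)
t=0.040: state=(0.747, -0.182)
t=0.060: state=(0.771, -0.178)
continuing one RK4 step at a time; state shown every 50 steps (Δt=1):
t=1.000: state=(1.661, 0.064)
t=2.000: state=(1.780, 0.352)
t=3.000: state=(1.681, 0.606)
t=4.000: state=(1.557, 0.820)
t=5.000: state=(1.422, 0.996)
t=6.000: state=(1.272, 1.137)
t=7.000: state=(1.096, 1.244)
t=8.000: state=(0.866, 1.316)
t=9.000: state=(0.499, 1.347)
t=10.000: state=(-0.294, 1.310)
t=10.380: state=(-0.817, 1.265)
next step: t=10.400: state=(-0.847, 1.262) — v has crossed -0.82
linear interpolation between t=10.380 (-0.81691) and t=10.400 (-0.84715) → t≈10.382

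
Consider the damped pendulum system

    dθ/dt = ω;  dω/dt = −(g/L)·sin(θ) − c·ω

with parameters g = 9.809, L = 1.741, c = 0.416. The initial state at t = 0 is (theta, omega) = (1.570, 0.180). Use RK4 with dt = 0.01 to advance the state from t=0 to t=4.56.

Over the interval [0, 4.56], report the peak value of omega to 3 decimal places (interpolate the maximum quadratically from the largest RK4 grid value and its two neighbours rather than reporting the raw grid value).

max omega = 2.187

t=0.000: state=(1.570, 0.180)
step 1 (dt=0.01): k1=(0.180, -5.709), k2=(0.151, -5.697), k3=(0.152, -5.697), k4=(0.123, -5.685); state += dt/6·(k1+2k2+2k3+k4)
t=0.010: state=(1.572, 0.123)
t=0.020: state=(1.572, 0.066)
t=0.030: state=(1.573, 0.010)
continuing one RK4 step at a time; state shown every 20 steps (Δt=0.2):
t=0.200: state=(1.495, -0.915)
t=0.400: state=(1.211, -1.897)
t=0.600: state=(0.751, -2.642)
t=0.800: state=(0.186, -2.914)
t=1.000: state=(-0.372, -2.572)
t=1.200: state=(-0.811, -1.753)
t=1.400: state=(-1.061, -0.734)
t=1.600: state=(-1.104, 0.288)
t=1.800: state=(-0.953, 1.198)
t=2.000: state=(-0.640, 1.879)
t=2.200: state=(-0.226, 2.182)
t=2.400: state=(0.201, 2.015)
t=2.600: state=(0.553, 1.446)
t=2.800: state=(0.765, 0.658)
t=3.000: state=(0.813, -0.173)
t=3.200: state=(0.702, -0.910)
t=3.400: state=(0.463, -1.438)
t=3.600: state=(0.148, -1.648)
t=3.800: state=(-0.172, -1.499)
t=4.000: state=(-0.431, -1.049)
t=4.200: state=(-0.581, -0.431)
t=4.400: state=(-0.602, 0.215)
t=4.560: state=(-0.529, 0.673)
largest grid value and its neighbours: omega(2.220)=2.18654, omega(2.230)=2.18707, omega(2.240)=2.18639
parabola through these three points peaks at t≈2.229 with omega≈2.18708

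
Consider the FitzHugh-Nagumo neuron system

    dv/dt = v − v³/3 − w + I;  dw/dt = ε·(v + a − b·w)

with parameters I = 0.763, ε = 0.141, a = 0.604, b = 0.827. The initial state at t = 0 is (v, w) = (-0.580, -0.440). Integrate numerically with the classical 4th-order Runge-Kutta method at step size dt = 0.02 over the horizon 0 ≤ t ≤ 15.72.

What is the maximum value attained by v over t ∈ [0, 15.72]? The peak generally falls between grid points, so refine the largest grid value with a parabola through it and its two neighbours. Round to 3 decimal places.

t=0.000: state=(-0.580, -0.440)
step 1 (dt=0.02): k1=(0.688, 0.055), k2=(0.692, 0.056), k3=(0.692, 0.056), k4=(0.696, 0.057); state += dt/6·(k1+2k2+2k3+k4)
t=0.020: state=(-0.566, -0.439)
t=0.040: state=(-0.552, -0.438)
t=0.060: state=(-0.538, -0.437)
continuing one RK4 step at a time; state shown every 50 steps (Δt=1):
t=1.000: state=(0.455, -0.328)
t=2.000: state=(1.824, -0.046)
t=3.000: state=(1.956, 0.298)
t=4.000: state=(1.856, 0.599)
t=5.000: state=(1.743, 0.853)
t=6.000: state=(1.630, 1.064)
t=7.000: state=(1.514, 1.236)
t=8.000: state=(1.396, 1.374)
t=9.000: state=(1.270, 1.481)
t=10.000: state=(1.132, 1.558)
t=11.000: state=(0.972, 1.607)
t=12.000: state=(0.764, 1.627)
t=13.000: state=(0.438, 1.609)
t=14.000: state=(-0.234, 1.532)
t=15.000: state=(-1.445, 1.331)
t=15.720: state=(-1.825, 1.118)
largest grid value and its neighbours: v(2.640)=1.97108, v(2.660)=1.97110, v(2.680)=1.97097
parabola through these three points peaks at t≈2.652 with v≈1.97111

max v = 1.971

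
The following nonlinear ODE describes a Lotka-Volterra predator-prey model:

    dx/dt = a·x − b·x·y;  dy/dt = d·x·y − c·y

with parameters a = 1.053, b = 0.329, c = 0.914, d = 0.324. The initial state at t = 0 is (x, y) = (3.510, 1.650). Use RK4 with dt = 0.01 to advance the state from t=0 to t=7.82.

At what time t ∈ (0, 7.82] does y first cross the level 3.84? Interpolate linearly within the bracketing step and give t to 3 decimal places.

t = 1.444

t=0.000: state=(3.510, 1.650)
step 1 (dt=0.01): k1=(1.791, 0.368), k2=(1.793, 0.374), k3=(1.793, 0.374), k4=(1.795, 0.379); state += dt/6·(k1+2k2+2k3+k4)
t=0.010: state=(3.528, 1.654)
t=0.020: state=(3.546, 1.658)
t=0.030: state=(3.564, 1.662)
continuing one RK4 step at a time; state shown every 50 steps (Δt=0.5):
t=0.500: state=(4.426, 1.987)
t=1.000: state=(5.113, 2.743)
t=1.440: state=(5.072, 3.829)
next step: t=1.450: state=(5.061, 3.857) — y has crossed 3.84
linear interpolation between t=1.440 (3.82868) and t=1.450 (3.85663) → t≈1.444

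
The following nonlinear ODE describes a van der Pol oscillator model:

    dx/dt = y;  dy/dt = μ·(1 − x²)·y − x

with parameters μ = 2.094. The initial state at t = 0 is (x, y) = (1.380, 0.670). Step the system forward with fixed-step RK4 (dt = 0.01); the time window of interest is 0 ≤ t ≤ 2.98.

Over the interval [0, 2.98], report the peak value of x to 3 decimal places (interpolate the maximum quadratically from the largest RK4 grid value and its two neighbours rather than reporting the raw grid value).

max x = 1.476

t=0.000: state=(1.380, 0.670)
step 1 (dt=0.01): k1=(0.670, -2.649), k2=(0.657, -2.640), k3=(0.657, -2.640), k4=(0.644, -2.630); state += dt/6·(k1+2k2+2k3+k4)
t=0.010: state=(1.387, 0.644)
t=0.020: state=(1.393, 0.617)
t=0.030: state=(1.399, 0.591)
continuing one RK4 step at a time; state shown every 10 steps (Δt=0.1):
t=0.100: state=(1.434, 0.418)
t=0.200: state=(1.465, 0.202)
t=0.300: state=(1.476, 0.028)
t=0.400: state=(1.472, -0.109)
t=0.500: state=(1.455, -0.216)
t=0.600: state=(1.429, -0.302)
t=0.700: state=(1.395, -0.372)
t=0.800: state=(1.355, -0.435)
t=0.900: state=(1.309, -0.493)
t=1.000: state=(1.256, -0.551)
t=1.100: state=(1.198, -0.612)
t=1.200: state=(1.134, -0.680)
t=1.300: state=(1.062, -0.759)
t=1.400: state=(0.982, -0.853)
t=1.500: state=(0.891, -0.971)
t=1.600: state=(0.786, -1.119)
t=1.700: state=(0.665, -1.312)
t=1.800: state=(0.522, -1.565)
t=1.900: state=(0.350, -1.900)
t=2.000: state=(0.139, -2.339)
t=2.100: state=(-0.122, -2.882)
t=2.200: state=(-0.439, -3.462)
t=2.300: state=(-0.808, -3.863)
t=2.400: state=(-1.195, -3.750)
t=2.500: state=(-1.536, -2.988)
t=2.600: state=(-1.782, -1.918)
t=2.700: state=(-1.925, -1.000)
t=2.800: state=(-1.993, -0.402)
t=2.900: state=(-2.014, -0.065)
t=2.980: state=(-2.013, 0.087)
largest grid value and its neighbours: x(0.310)=1.47617, x(0.320)=1.47622, x(0.330)=1.47613
parabola through these three points peaks at t≈0.318 with x≈1.47622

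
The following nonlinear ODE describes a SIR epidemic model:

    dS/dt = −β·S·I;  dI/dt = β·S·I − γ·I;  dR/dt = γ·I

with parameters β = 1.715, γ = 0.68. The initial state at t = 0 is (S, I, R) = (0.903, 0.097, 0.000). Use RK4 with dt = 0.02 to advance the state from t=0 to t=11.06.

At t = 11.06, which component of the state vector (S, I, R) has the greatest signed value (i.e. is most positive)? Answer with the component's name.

largest component: R

t=0.000: state=(0.903, 0.097, 0.000)
step 1 (dt=0.02): k1=(-0.150, 0.084, 0.066), k2=(-0.151, 0.085, 0.067), k3=(-0.151, 0.085, 0.067), k4=(-0.152, 0.085, 0.067); state += dt/6·(k1+2k2+2k3+k4)
t=0.020: state=(0.900, 0.099, 0.001)
t=0.040: state=(0.897, 0.100, 0.003)
t=0.060: state=(0.894, 0.102, 0.004)
continuing one RK4 step at a time; state shown every 25 steps (Δt=0.5):
t=0.500: state=(0.815, 0.144, 0.041)
t=1.000: state=(0.704, 0.197, 0.099)
t=1.500: state=(0.582, 0.244, 0.174)
t=2.000: state=(0.466, 0.272, 0.263)
t=2.500: state=(0.368, 0.276, 0.356)
t=3.000: state=(0.292, 0.260, 0.448)
t=3.500: state=(0.236, 0.232, 0.532)
t=4.000: state=(0.196, 0.199, 0.605)
t=4.500: state=(0.168, 0.165, 0.667)
t=5.000: state=(0.148, 0.134, 0.718)
t=5.500: state=(0.133, 0.108, 0.759)
t=6.000: state=(0.123, 0.086, 0.792)
t=6.500: state=(0.115, 0.068, 0.818)
t=7.000: state=(0.109, 0.053, 0.838)
t=7.500: state=(0.105, 0.041, 0.854)
t=8.000: state=(0.102, 0.032, 0.866)
t=8.500: state=(0.099, 0.025, 0.876)
t=9.000: state=(0.097, 0.019, 0.883)
t=9.500: state=(0.096, 0.015, 0.889)
t=10.000: state=(0.095, 0.012, 0.894)
t=10.500: state=(0.094, 0.009, 0.897)
t=11.000: state=(0.093, 0.007, 0.900)
t=11.060: state=(0.093, 0.007, 0.900)
compare at T: S=0.093, I=0.007, R=0.900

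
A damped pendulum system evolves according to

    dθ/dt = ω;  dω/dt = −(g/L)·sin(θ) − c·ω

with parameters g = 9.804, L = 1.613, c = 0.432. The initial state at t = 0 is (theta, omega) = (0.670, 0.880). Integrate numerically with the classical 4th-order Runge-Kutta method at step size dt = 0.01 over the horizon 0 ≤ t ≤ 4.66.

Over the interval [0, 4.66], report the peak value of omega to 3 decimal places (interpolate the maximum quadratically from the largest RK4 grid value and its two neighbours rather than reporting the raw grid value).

max omega = 1.213

t=0.000: state=(0.670, 0.880)
step 1 (dt=0.01): k1=(0.880, -4.155), k2=(0.859, -4.167), k3=(0.859, -4.166), k4=(0.838, -4.177); state += dt/6·(k1+2k2+2k3+k4)
t=0.010: state=(0.679, 0.838)
t=0.020: state=(0.687, 0.796)
t=0.030: state=(0.695, 0.754)
continuing one RK4 step at a time; state shown every 20 steps (Δt=0.2):
t=0.200: state=(0.761, 0.030)
t=0.400: state=(0.687, -0.754)
t=0.600: state=(0.473, -1.336)
t=0.800: state=(0.174, -1.597)
t=1.000: state=(-0.140, -1.479)
t=1.200: state=(-0.396, -1.038)
t=1.400: state=(-0.543, -0.414)
t=1.600: state=(-0.560, 0.242)
t=1.800: state=(-0.454, 0.795)
t=2.000: state=(-0.256, 1.138)
t=2.200: state=(-0.017, 1.201)
t=2.400: state=(0.206, 0.986)
t=2.600: state=(0.364, 0.569)
t=2.800: state=(0.427, 0.063)
t=3.000: state=(0.391, -0.413)
t=3.200: state=(0.271, -0.763)
t=3.400: state=(0.099, -0.915)
t=3.600: state=(-0.081, -0.847)
t=3.800: state=(-0.227, -0.593)
t=4.000: state=(-0.310, -0.227)
t=4.200: state=(-0.317, 0.158)
t=4.400: state=(-0.251, 0.477)
t=4.600: state=(-0.135, 0.663)
t=4.660: state=(-0.094, 0.687)
largest grid value and its neighbours: omega(2.130)=1.21237, omega(2.140)=1.21295, omega(2.150)=1.21278
parabola through these three points peaks at t≈2.143 with omega≈1.21297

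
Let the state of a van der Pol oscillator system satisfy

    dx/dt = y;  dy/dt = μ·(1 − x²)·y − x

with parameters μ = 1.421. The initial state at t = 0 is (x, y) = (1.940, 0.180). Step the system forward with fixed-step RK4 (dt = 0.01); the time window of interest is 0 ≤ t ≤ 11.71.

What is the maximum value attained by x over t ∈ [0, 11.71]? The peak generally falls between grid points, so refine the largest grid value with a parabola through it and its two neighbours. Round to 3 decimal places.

max x = 2.014

t=0.000: state=(1.940, 0.180)
step 1 (dt=0.01): k1=(0.180, -2.647), k2=(0.167, -2.597), k3=(0.167, -2.597), k4=(0.154, -2.548); state += dt/6·(k1+2k2+2k3+k4)
t=0.010: state=(1.942, 0.154)
t=0.020: state=(1.943, 0.129)
t=0.030: state=(1.944, 0.105)
continuing one RK4 step at a time; state shown every 50 steps (Δt=0.5):
t=0.500: state=(1.840, -0.409)
t=1.000: state=(1.590, -0.580)
t=1.500: state=(1.251, -0.800)
t=2.000: state=(0.746, -1.296)
t=2.500: state=(-0.180, -2.582)
t=3.000: state=(-1.612, -2.181)
t=3.500: state=(-2.012, 0.079)
t=4.000: state=(-1.856, 0.444)
t=4.500: state=(-1.599, 0.584)
t=5.000: state=(-1.260, 0.796)
t=5.500: state=(-0.759, 1.282)
t=6.000: state=(0.156, 2.551)
t=6.500: state=(1.592, 2.242)
t=7.000: state=(2.013, -0.064)
t=7.500: state=(1.860, -0.441)
t=8.000: state=(1.605, -0.581)
t=8.500: state=(1.268, -0.790)
t=9.000: state=(0.772, -1.267)
t=9.500: state=(-0.131, -2.517)
t=10.000: state=(-1.569, -2.306)
t=10.500: state=(-2.014, 0.046)
t=11.000: state=(-1.864, 0.437)
t=11.500: state=(-1.610, 0.578)
t=11.710: state=(-1.482, 0.649)
largest grid value and its neighbours: x(6.960)=2.01424, x(6.970)=2.01426, x(6.980)=2.01408
parabola through these three points peaks at t≈6.966 with x≈2.01428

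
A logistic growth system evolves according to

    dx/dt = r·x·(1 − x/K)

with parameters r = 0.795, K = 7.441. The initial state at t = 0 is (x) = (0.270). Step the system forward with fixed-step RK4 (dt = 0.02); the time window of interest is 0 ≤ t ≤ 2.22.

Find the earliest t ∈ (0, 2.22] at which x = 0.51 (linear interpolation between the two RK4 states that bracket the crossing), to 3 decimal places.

t = 0.843

t=0.000: state=(0.270)
step 1 (dt=0.02): k1=(0.207), k2=(0.208), k3=(0.208), k4=(0.210); state += dt/6·(k1+2k2+2k3+k4)
t=0.020: state=(0.274)
t=0.040: state=(0.278)
t=0.060: state=(0.283)
continuing one RK4 step at a time; state shown every 5 steps (Δt=0.1):
t=0.100: state=(0.291)
t=0.200: state=(0.315)
t=0.300: state=(0.339)
t=0.400: state=(0.366)
t=0.500: state=(0.395)
t=0.600: state=(0.426)
t=0.700: state=(0.459)
t=0.800: state=(0.494)
t=0.840: state=(0.509)
next step: t=0.860: state=(0.517) — x has crossed 0.51
linear interpolation between t=0.840 (0.50894) and t=0.860 (0.51653) → t≈0.843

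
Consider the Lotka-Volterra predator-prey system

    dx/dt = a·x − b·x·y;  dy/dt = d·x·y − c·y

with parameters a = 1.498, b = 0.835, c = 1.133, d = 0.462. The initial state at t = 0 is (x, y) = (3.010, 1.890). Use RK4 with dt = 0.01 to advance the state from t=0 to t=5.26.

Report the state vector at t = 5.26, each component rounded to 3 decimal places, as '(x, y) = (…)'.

t=0.000: state=(3.010, 1.890)
step 1 (dt=0.01): k1=(-0.241, 0.487), k2=(-0.247, 0.486), k3=(-0.247, 0.486), k4=(-0.253, 0.486); state += dt/6·(k1+2k2+2k3+k4)
t=0.010: state=(3.008, 1.895)
t=0.020: state=(3.005, 1.900)
t=0.030: state=(3.002, 1.905)
continuing one RK4 step at a time; state shown every 20 steps (Δt=0.2):
t=0.200: state=(2.939, 1.984)
t=0.400: state=(2.827, 2.065)
t=0.600: state=(2.687, 2.124)
t=0.800: state=(2.535, 2.156)
t=1.000: state=(2.385, 2.157)
t=1.200: state=(2.249, 2.130)
t=1.400: state=(2.135, 2.079)
t=1.600: state=(2.047, 2.011)
t=1.800: state=(1.987, 1.931)
t=2.000: state=(1.956, 1.847)
t=2.200: state=(1.952, 1.763)
t=2.400: state=(1.976, 1.685)
t=2.600: state=(2.024, 1.616)
t=2.800: state=(2.095, 1.558)
t=3.000: state=(2.188, 1.513)
t=3.200: state=(2.299, 1.484)
t=3.400: state=(2.424, 1.472)
t=3.600: state=(2.558, 1.477)
t=3.800: state=(2.692, 1.501)
t=4.000: state=(2.818, 1.544)
t=4.200: state=(2.924, 1.605)
t=4.400: state=(2.999, 1.683)
t=4.600: state=(3.033, 1.773)
t=4.800: state=(3.019, 1.870)
t=5.000: state=(2.956, 1.966)
t=5.200: state=(2.852, 2.050)
t=5.260: state=(2.814, 2.072)

(x, y) = (2.814, 2.072)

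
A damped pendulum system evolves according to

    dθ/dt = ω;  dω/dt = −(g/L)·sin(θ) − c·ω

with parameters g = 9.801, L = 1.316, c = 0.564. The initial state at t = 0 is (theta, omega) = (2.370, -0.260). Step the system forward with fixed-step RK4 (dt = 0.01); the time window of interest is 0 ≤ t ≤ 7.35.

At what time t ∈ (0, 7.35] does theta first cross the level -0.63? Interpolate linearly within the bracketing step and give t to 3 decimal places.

t = 1.080

t=0.000: state=(2.370, -0.260)
step 1 (dt=0.01): k1=(-0.260, -5.046), k2=(-0.285, -5.039), k3=(-0.285, -5.040), k4=(-0.310, -5.033); state += dt/6·(k1+2k2+2k3+k4)
t=0.010: state=(2.367, -0.310)
t=0.020: state=(2.364, -0.361)
t=0.030: state=(2.360, -0.411)
continuing one RK4 step at a time; state shown every 25 steps (Δt=0.25):
t=0.250: state=(2.147, -1.538)
t=0.500: state=(1.587, -2.963)
t=0.750: state=(0.686, -4.105)
t=1.000: state=(-0.342, -3.819)
t=1.070: state=(-0.597, -3.439)
next step: t=1.080: state=(-0.631, -3.377) — theta has crossed -0.63
linear interpolation between t=1.070 (-0.59673) and t=1.080 (-0.63082) → t≈1.080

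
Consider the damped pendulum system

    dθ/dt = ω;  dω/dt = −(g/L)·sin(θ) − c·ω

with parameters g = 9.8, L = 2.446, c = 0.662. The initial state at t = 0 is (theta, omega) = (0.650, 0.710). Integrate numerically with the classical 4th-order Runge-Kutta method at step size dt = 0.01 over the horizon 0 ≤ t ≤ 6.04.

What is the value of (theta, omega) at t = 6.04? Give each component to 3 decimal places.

t=0.000: state=(0.650, 0.710)
step 1 (dt=0.01): k1=(0.710, -2.895), k2=(0.696, -2.896), k3=(0.696, -2.896), k4=(0.681, -2.898); state += dt/6·(k1+2k2+2k3+k4)
t=0.010: state=(0.657, 0.681)
t=0.020: state=(0.664, 0.652)
t=0.030: state=(0.670, 0.623)
continuing one RK4 step at a time; state shown every 20 steps (Δt=0.2):
t=0.200: state=(0.734, 0.137)
t=0.400: state=(0.709, -0.380)
t=0.600: state=(0.589, -0.790)
t=0.800: state=(0.403, -1.050)
t=1.000: state=(0.181, -1.135)
t=1.200: state=(-0.039, -1.044)
t=1.400: state=(-0.227, -0.811)
t=1.600: state=(-0.358, -0.489)
t=1.800: state=(-0.421, -0.139)
t=2.000: state=(-0.415, 0.186)
t=2.200: state=(-0.350, 0.446)
t=2.400: state=(-0.243, 0.611)
t=2.600: state=(-0.113, 0.668)
t=2.800: state=(0.017, 0.619)
t=3.000: state=(0.129, 0.485)
t=3.200: state=(0.208, 0.297)
t=3.400: state=(0.246, 0.088)
t=3.600: state=(0.244, -0.107)
t=3.800: state=(0.206, -0.263)
t=4.000: state=(0.143, -0.361)
t=4.200: state=(0.066, -0.394)
t=4.400: state=(-0.011, -0.365)
t=4.600: state=(-0.077, -0.285)
t=4.800: state=(-0.123, -0.173)
t=5.000: state=(-0.145, -0.050)
t=5.200: state=(-0.143, 0.066)
t=5.400: state=(-0.121, 0.157)
t=5.600: state=(-0.083, 0.214)
t=5.800: state=(-0.037, 0.233)
t=6.000: state=(0.008, 0.214)
t=6.040: state=(0.016, 0.207)

(theta, omega) = (0.016, 0.207)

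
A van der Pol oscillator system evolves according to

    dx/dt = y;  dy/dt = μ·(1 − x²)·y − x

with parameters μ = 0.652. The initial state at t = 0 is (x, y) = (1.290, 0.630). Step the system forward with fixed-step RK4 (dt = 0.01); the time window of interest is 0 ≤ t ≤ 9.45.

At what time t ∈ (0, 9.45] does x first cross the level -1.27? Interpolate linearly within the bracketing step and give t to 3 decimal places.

t = 2.642

t=0.000: state=(1.290, 0.630)
step 1 (dt=0.01): k1=(0.630, -1.563), k2=(0.622, -1.566), k3=(0.622, -1.566), k4=(0.614, -1.569); state += dt/6·(k1+2k2+2k3+k4)
t=0.010: state=(1.296, 0.614)
t=0.020: state=(1.302, 0.599)
t=0.030: state=(1.308, 0.583)
continuing one RK4 step at a time; state shown every 50 steps (Δt=0.5):
t=0.500: state=(1.411, -0.126)
t=1.000: state=(1.199, -0.693)
t=1.500: state=(0.728, -1.201)
t=2.000: state=(-0.019, -1.794)
t=2.500: state=(-1.004, -1.964)
t=2.640: state=(-1.266, -1.755)
next step: t=2.650: state=(-1.284, -1.735) — x has crossed -1.27
linear interpolation between t=2.640 (-1.26619) and t=2.650 (-1.28364) → t≈2.642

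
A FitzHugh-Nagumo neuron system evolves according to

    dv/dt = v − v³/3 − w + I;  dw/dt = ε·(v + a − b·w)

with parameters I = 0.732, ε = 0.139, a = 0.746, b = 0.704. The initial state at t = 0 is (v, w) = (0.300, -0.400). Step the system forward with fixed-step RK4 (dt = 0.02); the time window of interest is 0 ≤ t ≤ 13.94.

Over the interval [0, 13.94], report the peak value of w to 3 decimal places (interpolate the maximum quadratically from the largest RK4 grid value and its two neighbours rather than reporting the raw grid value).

t=0.000: state=(0.300, -0.400)
step 1 (dt=0.02): k1=(1.423, 0.185), k2=(1.434, 0.186), k3=(1.434, 0.186), k4=(1.445, 0.188); state += dt/6·(k1+2k2+2k3+k4)
t=0.020: state=(0.329, -0.396)
t=0.040: state=(0.358, -0.392)
t=0.060: state=(0.387, -0.389)
continuing one RK4 step at a time; state shown every 25 steps (Δt=0.5):
t=0.500: state=(1.111, -0.283)
t=1.000: state=(1.757, -0.119)
t=1.500: state=(1.958, 0.065)
t=2.000: state=(1.961, 0.246)
t=2.500: state=(1.914, 0.417)
t=3.000: state=(1.857, 0.575)
t=3.500: state=(1.795, 0.722)
t=4.000: state=(1.733, 0.858)
t=4.500: state=(1.668, 0.983)
t=5.000: state=(1.602, 1.098)
t=5.500: state=(1.534, 1.202)
t=6.000: state=(1.463, 1.297)
t=6.500: state=(1.388, 1.382)
t=7.000: state=(1.309, 1.458)
t=7.500: state=(1.223, 1.525)
t=8.000: state=(1.128, 1.583)
t=8.500: state=(1.020, 1.631)
t=9.000: state=(0.893, 1.668)
t=9.500: state=(0.734, 1.695)
t=10.000: state=(0.522, 1.707)
t=10.500: state=(0.214, 1.702)
t=11.000: state=(-0.268, 1.671)
t=11.500: state=(-0.975, 1.600)
t=12.000: state=(-1.631, 1.484)
t=12.500: state=(-1.900, 1.342)
t=13.000: state=(-1.937, 1.198)
t=13.500: state=(-1.909, 1.060)
t=13.940: state=(-1.870, 0.947)
largest grid value and its neighbours: w(10.100)=1.70779, w(10.120)=1.70781, w(10.140)=1.70781
parabola through these three points peaks at t≈10.126 with w≈1.70782

max w = 1.708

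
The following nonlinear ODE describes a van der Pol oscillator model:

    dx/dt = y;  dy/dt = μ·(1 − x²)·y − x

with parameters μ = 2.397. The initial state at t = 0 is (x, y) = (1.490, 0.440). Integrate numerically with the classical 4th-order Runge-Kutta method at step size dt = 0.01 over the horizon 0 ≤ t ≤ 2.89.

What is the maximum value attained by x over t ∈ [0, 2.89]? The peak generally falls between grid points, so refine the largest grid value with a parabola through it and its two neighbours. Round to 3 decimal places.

max x = 1.531

t=0.000: state=(1.490, 0.440)
step 1 (dt=0.01): k1=(0.440, -2.777), k2=(0.426, -2.745), k3=(0.426, -2.745), k4=(0.413, -2.713); state += dt/6·(k1+2k2+2k3+k4)
t=0.010: state=(1.494, 0.413)
t=0.020: state=(1.498, 0.386)
t=0.030: state=(1.502, 0.360)
continuing one RK4 step at a time; state shown every 10 steps (Δt=0.1):
t=0.100: state=(1.521, 0.195)
t=0.200: state=(1.531, 0.011)
t=0.300: state=(1.525, -0.123)
t=0.400: state=(1.508, -0.221)
t=0.500: state=(1.482, -0.294)
t=0.600: state=(1.449, -0.351)
t=0.700: state=(1.412, -0.400)
t=0.800: state=(1.369, -0.444)
t=0.900: state=(1.323, -0.488)
t=1.000: state=(1.272, -0.534)
t=1.100: state=(1.216, -0.585)
t=1.200: state=(1.154, -0.644)
t=1.300: state=(1.087, -0.715)
t=1.400: state=(1.011, -0.802)
t=1.500: state=(0.925, -0.911)
t=1.600: state=(0.828, -1.053)
t=1.700: state=(0.713, -1.241)
t=1.800: state=(0.577, -1.496)
t=1.900: state=(0.411, -1.846)
t=2.000: state=(0.203, -2.326)
t=2.100: state=(-0.059, -2.957)
t=2.200: state=(-0.391, -3.683)
t=2.300: state=(-0.791, -4.234)
t=2.400: state=(-1.215, -4.112)
t=2.500: state=(-1.583, -3.118)
t=2.600: state=(-1.829, -1.817)
t=2.700: state=(-1.957, -0.830)
t=2.800: state=(-2.009, -0.267)
t=2.890: state=(-2.020, -0.005)
largest grid value and its neighbours: x(0.200)=1.53097, x(0.210)=1.53100, x(0.220)=1.53088
parabola through these three points peaks at t≈0.207 with x≈1.53101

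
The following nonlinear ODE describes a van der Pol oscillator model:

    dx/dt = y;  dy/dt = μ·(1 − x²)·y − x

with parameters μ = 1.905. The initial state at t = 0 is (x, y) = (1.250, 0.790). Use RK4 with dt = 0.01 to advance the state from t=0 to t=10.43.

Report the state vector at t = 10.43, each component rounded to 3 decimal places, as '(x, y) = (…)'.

(x, y) = (-2.019, -0.040)

t=0.000: state=(1.250, 0.790)
step 1 (dt=0.01): k1=(0.790, -2.097), k2=(0.780, -2.104), k3=(0.779, -2.104), k4=(0.769, -2.110); state += dt/6·(k1+2k2+2k3+k4)
t=0.010: state=(1.258, 0.769)
t=0.020: state=(1.265, 0.748)
t=0.030: state=(1.273, 0.727)
continuing one RK4 step at a time; state shown every 50 steps (Δt=0.5):
t=0.500: state=(1.399, -0.106)
t=1.000: state=(1.229, -0.535)
t=1.500: state=(0.859, -0.995)
t=2.000: state=(0.098, -2.308)
t=2.500: state=(-1.491, -2.903)
t=3.000: state=(-2.005, 0.071)
t=3.500: state=(-1.874, 0.353)
t=4.000: state=(-1.677, 0.434)
t=4.500: state=(-1.433, 0.553)
t=5.000: state=(-1.103, 0.804)
t=5.500: state=(-0.555, 1.534)
t=6.000: state=(0.692, 3.602)
t=6.500: state=(1.967, 0.672)
t=7.000: state=(1.961, -0.294)
t=7.500: state=(1.785, -0.393)
t=8.000: state=(1.568, -0.482)
t=8.500: state=(1.291, -0.646)
t=9.000: state=(0.885, -1.046)
t=9.500: state=(0.097, -2.379)
t=10.000: state=(-1.525, -2.880)
t=10.430: state=(-2.019, -0.040)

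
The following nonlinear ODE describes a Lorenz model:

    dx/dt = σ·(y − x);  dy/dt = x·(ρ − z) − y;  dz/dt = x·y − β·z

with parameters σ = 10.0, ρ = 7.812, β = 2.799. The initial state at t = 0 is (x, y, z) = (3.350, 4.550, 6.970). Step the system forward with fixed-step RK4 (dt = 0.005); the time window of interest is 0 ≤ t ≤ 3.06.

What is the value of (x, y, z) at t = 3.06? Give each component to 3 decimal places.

t=0.000: state=(3.350, 4.550, 6.970)
step 1 (dt=0.005): k1=(12.000, -1.729, -4.267), k2=(11.657, -1.664, -4.115), k3=(11.667, -1.666, -4.119), k4=(11.333, -1.602, -3.972); state += dt/6·(k1+2k2+2k3+k4)
t=0.005: state=(3.408, 4.542, 6.949)
t=0.010: state=(3.463, 4.534, 6.930)
t=0.015: state=(3.515, 4.527, 6.912)
continuing one RK4 step at a time; state shown every 20 steps (Δt=0.1):
t=0.100: state=(4.072, 4.471, 6.755)
t=0.200: state=(4.324, 4.474, 6.753)
t=0.300: state=(4.421, 4.477, 6.816)
t=0.400: state=(4.451, 4.457, 6.883)
t=0.500: state=(4.441, 4.416, 6.924)
t=0.600: state=(4.407, 4.368, 6.928)
t=0.700: state=(4.367, 4.326, 6.899)
t=0.800: state=(4.331, 4.302, 6.850)
t=0.900: state=(4.311, 4.300, 6.797)
t=1.000: state=(4.309, 4.316, 6.756)
t=1.100: state=(4.323, 4.344, 6.736)
t=1.200: state=(4.347, 4.374, 6.740)
t=1.300: state=(4.374, 4.398, 6.764)
t=1.400: state=(4.394, 4.410, 6.797)
t=1.500: state=(4.404, 4.408, 6.830)
t=1.600: state=(4.402, 4.394, 6.854)
t=1.700: state=(4.390, 4.375, 6.862)
t=1.800: state=(4.373, 4.356, 6.855)
t=1.900: state=(4.357, 4.343, 6.836)
t=2.000: state=(4.346, 4.338, 6.814)
t=2.100: state=(4.342, 4.342, 6.794)
t=2.200: state=(4.345, 4.352, 6.782)
t=2.300: state=(4.354, 4.365, 6.780)
t=2.400: state=(4.366, 4.377, 6.787)
t=2.500: state=(4.375, 4.384, 6.800)
t=2.600: state=(4.381, 4.385, 6.815)
t=2.700: state=(4.382, 4.381, 6.826)
t=2.800: state=(4.379, 4.373, 6.832)
t=2.900: state=(4.372, 4.365, 6.832)
t=3.000: state=(4.365, 4.358, 6.826)
t=3.060: state=(4.361, 4.356, 6.820)

(x, y, z) = (4.361, 4.356, 6.820)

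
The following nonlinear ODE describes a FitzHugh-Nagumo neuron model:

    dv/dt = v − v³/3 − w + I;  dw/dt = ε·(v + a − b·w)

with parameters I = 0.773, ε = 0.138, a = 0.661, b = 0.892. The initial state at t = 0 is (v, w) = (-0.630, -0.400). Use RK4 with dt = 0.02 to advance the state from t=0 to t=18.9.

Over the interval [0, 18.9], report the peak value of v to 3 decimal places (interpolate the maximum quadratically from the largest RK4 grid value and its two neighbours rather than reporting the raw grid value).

t=0.000: state=(-0.630, -0.400)
step 1 (dt=0.02): k1=(0.626, 0.054), k2=(0.630, 0.054), k3=(0.630, 0.054), k4=(0.633, 0.055); state += dt/6·(k1+2k2+2k3+k4)
t=0.020: state=(-0.617, -0.399)
t=0.040: state=(-0.605, -0.398)
t=0.060: state=(-0.592, -0.397)
continuing one RK4 step at a time; state shown every 50 steps (Δt=1):
t=1.000: state=(0.287, -0.297)
t=2.000: state=(1.714, -0.039)
t=3.000: state=(1.951, 0.299)
t=4.000: state=(1.859, 0.598)
t=5.000: state=(1.749, 0.849)
t=6.000: state=(1.639, 1.056)
t=7.000: state=(1.527, 1.225)
t=8.000: state=(1.414, 1.360)
t=9.000: state=(1.296, 1.464)
t=10.000: state=(1.171, 1.540)
t=11.000: state=(1.030, 1.591)
t=12.000: state=(0.860, 1.615)
t=13.000: state=(0.623, 1.611)
t=14.000: state=(0.208, 1.567)
t=15.000: state=(-0.707, 1.445)
t=16.000: state=(-1.720, 1.195)
t=17.000: state=(-1.824, 0.907)
t=18.000: state=(-1.729, 0.657)
t=18.900: state=(-1.627, 0.468)
largest grid value and its neighbours: v(2.780)=1.95723, v(2.800)=1.95725, v(2.820)=1.95715
parabola through these three points peaks at t≈2.794 with v≈1.95726

max v = 1.957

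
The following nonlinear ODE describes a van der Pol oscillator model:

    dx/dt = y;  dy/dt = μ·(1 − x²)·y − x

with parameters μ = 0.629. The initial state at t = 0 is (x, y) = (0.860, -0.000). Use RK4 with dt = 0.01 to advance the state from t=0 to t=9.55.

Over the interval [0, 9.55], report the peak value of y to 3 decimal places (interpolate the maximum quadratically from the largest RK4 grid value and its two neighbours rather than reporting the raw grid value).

max y = 2.094

t=0.000: state=(0.860, -0.000)
step 1 (dt=0.01): k1=(-0.000, -0.860), k2=(-0.004, -0.861), k3=(-0.004, -0.861), k4=(-0.009, -0.861); state += dt/6·(k1+2k2+2k3+k4)
t=0.010: state=(0.860, -0.009)
t=0.020: state=(0.860, -0.017)
t=0.030: state=(0.860, -0.026)
continuing one RK4 step at a time; state shown every 50 steps (Δt=0.5):
t=0.500: state=(0.751, -0.436)
t=1.000: state=(0.424, -0.871)
t=1.500: state=(-0.118, -1.281)
t=2.000: state=(-0.807, -1.376)
t=2.500: state=(-1.365, -0.748)
t=3.000: state=(-1.520, 0.097)
t=3.500: state=(-1.315, 0.687)
t=4.000: state=(-0.849, 1.183)
t=4.500: state=(-0.114, 1.770)
t=5.000: state=(0.882, 2.067)
t=5.500: state=(1.706, 1.019)
t=6.000: state=(1.890, -0.164)
t=6.500: state=(1.649, -0.736)
t=7.000: state=(1.178, -1.151)
t=7.500: state=(0.475, -1.697)
t=8.000: state=(-0.533, -2.275)
t=8.500: state=(-1.581, -1.595)
t=9.000: state=(-1.986, -0.114)
t=9.500: state=(-1.836, 0.607)
t=9.550: state=(-1.804, 0.652)
largest grid value and its neighbours: y(4.900)=2.09398, y(4.910)=2.09414, y(4.920)=2.09371
parabola through these three points peaks at t≈4.908 with y≈2.09416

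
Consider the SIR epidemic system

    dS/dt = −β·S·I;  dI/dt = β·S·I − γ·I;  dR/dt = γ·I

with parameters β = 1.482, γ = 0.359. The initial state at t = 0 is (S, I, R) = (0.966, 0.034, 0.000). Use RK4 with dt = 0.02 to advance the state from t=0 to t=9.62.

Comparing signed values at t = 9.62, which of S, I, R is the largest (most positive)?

largest component: R

t=0.000: state=(0.966, 0.034, 0.000)
step 1 (dt=0.02): k1=(-0.049, 0.036, 0.012), k2=(-0.049, 0.037, 0.012), k3=(-0.049, 0.037, 0.012), k4=(-0.050, 0.037, 0.012); state += dt/6·(k1+2k2+2k3+k4)
t=0.020: state=(0.965, 0.035, 0.000)
t=0.040: state=(0.964, 0.035, 0.000)
t=0.060: state=(0.963, 0.036, 0.001)
continuing one RK4 step at a time; state shown every 25 steps (Δt=0.5):
t=0.500: state=(0.934, 0.058, 0.008)
t=1.000: state=(0.884, 0.094, 0.021)
t=1.500: state=(0.809, 0.148, 0.043)
t=2.000: state=(0.707, 0.217, 0.076)
t=2.500: state=(0.585, 0.293, 0.121)
t=3.000: state=(0.459, 0.361, 0.180)
t=3.500: state=(0.345, 0.406, 0.249)
t=4.000: state=(0.253, 0.422, 0.324)
t=4.500: state=(0.186, 0.415, 0.400)
t=5.000: state=(0.138, 0.390, 0.472)
t=5.500: state=(0.104, 0.356, 0.539)
t=6.000: state=(0.081, 0.319, 0.600)
t=6.500: state=(0.065, 0.281, 0.654)
t=7.000: state=(0.053, 0.246, 0.701)
t=7.500: state=(0.045, 0.213, 0.742)
t=8.000: state=(0.039, 0.183, 0.778)
t=8.500: state=(0.034, 0.158, 0.808)
t=9.000: state=(0.031, 0.135, 0.834)
t=9.500: state=(0.028, 0.115, 0.857)
t=9.620: state=(0.028, 0.111, 0.862)
compare at T: S=0.028, I=0.111, R=0.862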